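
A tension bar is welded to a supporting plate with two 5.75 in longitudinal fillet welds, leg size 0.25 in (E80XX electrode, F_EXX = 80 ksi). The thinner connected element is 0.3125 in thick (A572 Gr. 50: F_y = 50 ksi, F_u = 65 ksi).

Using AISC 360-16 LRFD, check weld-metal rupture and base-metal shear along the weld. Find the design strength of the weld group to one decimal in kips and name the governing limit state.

73.2 kips (weld metal governs)

Weld metal: throat = 0.707×0.25 = 0.17675 in, L = 2×5.75 = 11.5 in. φR_n = 0.75 × 0.6 × 80 × 0.17675 × 11.5 = 73.2 kips.
Base metal shear (0.3125 in plate): yield φR_n = 1.0×0.6×50×0.3125×11.5 = 107.8 kips; rupture φR_n = 0.75×0.6×65×0.3125×11.5 = 105.1 kips; take 105.1 kips (rupture).
Governing: min(73.2, 105.1) = 73.2 kips → weld metal.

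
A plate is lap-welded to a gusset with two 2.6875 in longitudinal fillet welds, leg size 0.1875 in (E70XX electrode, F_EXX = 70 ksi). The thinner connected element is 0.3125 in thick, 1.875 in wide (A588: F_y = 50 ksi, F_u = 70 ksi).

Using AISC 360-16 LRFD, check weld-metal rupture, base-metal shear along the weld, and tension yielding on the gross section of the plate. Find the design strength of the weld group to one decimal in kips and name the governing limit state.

22.4 kips (weld metal governs)

Weld metal: throat = 0.707×0.1875 = 0.13256 in, L = 2×2.6875 = 5.375 in. φR_n = 0.75 × 0.6 × 70 × 0.13256 × 5.375 = 22.4 kips.
Base metal shear (0.3125 in plate): yield φR_n = 1.0×0.6×50×0.3125×5.375 = 50.4 kips; rupture φR_n = 0.75×0.6×70×0.3125×5.375 = 52.9 kips; take 50.4 kips (yield).
Tension yield (gross): A_g = 1.875×0.3125 = 0.58594 in². φR_n = 0.90 × 50 × 0.58594 = 26.4 kips.
Governing: min(22.4, 50.4, 26.4) = 22.4 kips → weld metal.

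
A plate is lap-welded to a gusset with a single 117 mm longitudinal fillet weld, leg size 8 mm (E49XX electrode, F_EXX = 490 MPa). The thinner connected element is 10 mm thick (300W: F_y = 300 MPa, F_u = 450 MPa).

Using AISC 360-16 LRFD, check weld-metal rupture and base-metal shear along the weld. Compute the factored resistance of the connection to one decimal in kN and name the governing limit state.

145.9 kN (weld metal governs)

Weld metal: throat = 0.707×8 = 5.656 mm, L = 117 mm. φR_n = 0.75 × 0.6 × 490 × 5.656 × 117 = 145.9 kN.
Base metal shear (10 mm plate): yield φR_n = 1.0×0.6×300×10×117 = 210.6 kN; rupture φR_n = 0.75×0.6×450×10×117 = 236.9 kN; take 210.6 kN (yield).
Governing: min(145.9, 210.6) = 145.9 kN → weld metal.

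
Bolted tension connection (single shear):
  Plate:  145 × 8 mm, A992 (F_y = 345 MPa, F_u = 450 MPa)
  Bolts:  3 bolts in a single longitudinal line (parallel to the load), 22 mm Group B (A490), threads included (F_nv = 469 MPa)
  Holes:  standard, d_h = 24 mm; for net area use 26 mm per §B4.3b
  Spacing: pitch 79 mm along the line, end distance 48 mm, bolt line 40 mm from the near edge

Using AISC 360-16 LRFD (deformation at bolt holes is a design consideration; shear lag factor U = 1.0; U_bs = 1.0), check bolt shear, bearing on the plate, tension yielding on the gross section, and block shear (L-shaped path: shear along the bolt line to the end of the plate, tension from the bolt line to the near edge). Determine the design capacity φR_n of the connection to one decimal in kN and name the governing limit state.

301.3 kN (block shear governs)

Bolt shear: A_b = π(22)²/4 = 380.13 mm². φR_n = 0.75 × 469 × 380.13 × 3 × 1 = 401.1 kN.
Bearing (8 mm plate, F_u = 450 MPa): end bolts L_c = 48 − 24/2 = 36, R_n = min(1.2×36×8×450, 2.4×22×8×450) = 155.52 kN/bolt; interior L_c = 79 − 24 = 55, R_n = 190.08 kN/bolt. φR_n = 0.75 × (1×155.52 + 2×190.08) = 401.8 kN.
Tension yield (gross): A_g = 145×8 = 1160 mm². φR_n = 0.90 × 345 × 1160 = 360.2 kN.
Block shear: shear path 1×[48+2×79] = 1×206 mm, A_gv = 1648, A_nv = 1×(206 − 2.5×26)×8 = 1128 mm²; tension to near edge: (40 − 0.5×26)×8 = 216 mm². R_n = min(0.6×450×1128, 0.6×345×1648) + 1.0×450×216 = min(304.56, 341.14) + 97.2 = 401.76 kN. φR_n = 0.75 × 401.76 = 301.3 kN.
Governing: min(401.1, 401.8, 360.2, 301.3) = 301.3 kN → block shear.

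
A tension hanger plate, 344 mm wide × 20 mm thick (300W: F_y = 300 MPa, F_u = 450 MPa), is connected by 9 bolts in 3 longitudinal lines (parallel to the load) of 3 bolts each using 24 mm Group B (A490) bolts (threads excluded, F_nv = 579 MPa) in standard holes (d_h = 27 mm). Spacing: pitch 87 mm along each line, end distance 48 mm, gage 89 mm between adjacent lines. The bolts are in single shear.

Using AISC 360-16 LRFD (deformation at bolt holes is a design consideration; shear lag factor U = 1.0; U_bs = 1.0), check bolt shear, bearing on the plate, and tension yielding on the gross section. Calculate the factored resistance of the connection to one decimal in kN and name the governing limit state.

1768.1 kN (bolt shear governs)

Bolt shear: A_b = π(24)²/4 = 452.39 mm². φR_n = 0.75 × 579 × 452.39 × 9 × 1 = 1768.1 kN.
Bearing (20 mm plate, F_u = 450 MPa): end bolts L_c = 48 − 27/2 = 34.5, R_n = min(1.2×34.5×20×450, 2.4×24×20×450) = 372.6 kN/bolt; interior L_c = 87 − 27 = 60, R_n = 518.4 kN/bolt. φR_n = 0.75 × (3×372.6 + 6×518.4) = 3171.2 kN.
Tension yield (gross): A_g = 344×20 = 6880 mm². φR_n = 0.90 × 300 × 6880 = 1857.6 kN.
Governing: min(1768.1, 3171.2, 1857.6) = 1768.1 kN → bolt shear.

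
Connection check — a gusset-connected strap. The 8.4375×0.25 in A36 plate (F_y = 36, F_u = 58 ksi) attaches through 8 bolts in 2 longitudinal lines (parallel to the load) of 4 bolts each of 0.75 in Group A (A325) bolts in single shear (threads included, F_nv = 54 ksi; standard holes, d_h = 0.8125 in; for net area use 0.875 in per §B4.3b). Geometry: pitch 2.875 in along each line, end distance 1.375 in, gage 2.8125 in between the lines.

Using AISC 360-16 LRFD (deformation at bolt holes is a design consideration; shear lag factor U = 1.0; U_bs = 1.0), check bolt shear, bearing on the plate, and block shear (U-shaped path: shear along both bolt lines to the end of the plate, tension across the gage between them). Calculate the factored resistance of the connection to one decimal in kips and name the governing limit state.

102.1 kips (block shear governs)

Bolt shear: A_b = π(0.75)²/4 = 0.44179 in². φR_n = 0.75 × 54 × 0.44179 × 8 × 1 = 143.1 kips.
Bearing (0.25 in plate, F_u = 58 ksi): end bolts L_c = 1.375 − 0.8125/2 = 0.96875, R_n = min(1.2×0.96875×0.25×58, 2.4×0.75×0.25×58) = 16.856 kips/bolt; interior L_c = 2.875 − 0.8125 = 2.0625, R_n = 26.1 kips/bolt. φR_n = 0.75 × (2×16.856 + 6×26.1) = 142.7 kips.
Block shear: shear path 2×[1.375+3×2.875] = 2×10 in, A_gv = 5, A_nv = 2×(10 − 3.5×0.875)×0.25 = 3.4688 in²; tension across gage: (2.8125 − 1×0.875)×0.25 = 0.48438 in². R_n = min(0.6×58×3.4688, 0.6×36×5) + 1.0×58×0.48438 = min(120.71, 108) + 28.094 = 136.09 kips. φR_n = 0.75 × 136.09 = 102.1 kips.
Governing: min(143.1, 142.7, 102.1) = 102.1 kips → block shear.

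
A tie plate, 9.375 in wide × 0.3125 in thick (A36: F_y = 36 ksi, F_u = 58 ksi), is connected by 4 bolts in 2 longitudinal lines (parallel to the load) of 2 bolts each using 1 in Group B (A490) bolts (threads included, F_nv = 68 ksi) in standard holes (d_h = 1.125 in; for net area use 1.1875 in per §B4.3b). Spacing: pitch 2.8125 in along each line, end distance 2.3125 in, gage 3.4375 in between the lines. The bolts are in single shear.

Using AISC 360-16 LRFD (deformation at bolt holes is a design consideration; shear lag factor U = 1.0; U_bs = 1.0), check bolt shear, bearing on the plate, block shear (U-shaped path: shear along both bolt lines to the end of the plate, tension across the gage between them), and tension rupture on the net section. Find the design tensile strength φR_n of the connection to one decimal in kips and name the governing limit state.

82.5 kips (block shear governs)

Bolt shear: A_b = π(1)²/4 = 0.7854 in². φR_n = 0.75 × 68 × 0.7854 × 4 × 1 = 160.2 kips.
Bearing (0.3125 in plate, F_u = 58 ksi): end bolts L_c = 2.3125 − 1.125/2 = 1.75, R_n = min(1.2×1.75×0.3125×58, 2.4×1×0.3125×58) = 38.063 kips/bolt; interior L_c = 2.8125 − 1.125 = 1.6875, R_n = 36.703 kips/bolt. φR_n = 0.75 × (2×38.063 + 2×36.703) = 112.1 kips.
Block shear: shear path 2×[2.3125+1×2.8125] = 2×5.125 in, A_gv = 3.2031, A_nv = 2×(5.125 − 1.5×1.1875)×0.3125 = 2.0898 in²; tension across gage: (3.4375 − 1×1.1875)×0.3125 = 0.70313 in². R_n = min(0.6×58×2.0898, 0.6×36×3.2031) + 1.0×58×0.70313 = min(72.725, 69.187) + 40.782 = 109.97 kips. φR_n = 0.75 × 109.97 = 82.5 kips.
Tension rupture (net): A_n = (9.375 − 2×1.1875)×0.3125 = 2.1875 in² (U = 1.0, A_e = A_n). φR_n = 0.75 × 58 × 2.1875 = 95.2 kips.
Governing: min(160.2, 112.1, 82.5, 95.2) = 82.5 kips → block shear.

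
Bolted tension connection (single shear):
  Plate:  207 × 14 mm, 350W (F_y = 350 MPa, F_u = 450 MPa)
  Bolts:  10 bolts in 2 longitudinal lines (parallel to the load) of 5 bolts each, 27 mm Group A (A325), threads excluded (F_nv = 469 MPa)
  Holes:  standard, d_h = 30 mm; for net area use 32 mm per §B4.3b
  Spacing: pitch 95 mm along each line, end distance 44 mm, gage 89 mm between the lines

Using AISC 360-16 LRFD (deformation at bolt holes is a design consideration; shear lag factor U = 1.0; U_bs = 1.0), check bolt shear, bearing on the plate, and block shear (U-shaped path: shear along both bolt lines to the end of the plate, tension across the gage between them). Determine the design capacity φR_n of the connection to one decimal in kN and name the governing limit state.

Bolt shear: A_b = π(27)²/4 = 572.56 mm². φR_n = 0.75 × 469 × 572.56 × 10 × 1 = 2014.0 kN.
Bearing (14 mm plate, F_u = 450 MPa): end bolts L_c = 44 − 30/2 = 29, R_n = min(1.2×29×14×450, 2.4×27×14×450) = 219.24 kN/bolt; interior L_c = 95 − 30 = 65, R_n = 408.24 kN/bolt. φR_n = 0.75 × (2×219.24 + 8×408.24) = 2778.3 kN.
Block shear: shear path 2×[44+4×95] = 2×424 mm, A_gv = 11872, A_nv = 2×(424 − 4.5×32)×14 = 7840 mm²; tension across gage: (89 − 1×32)×14 = 798 mm². R_n = min(0.6×450×7840, 0.6×350×11872) + 1.0×450×798 = min(2116.8, 2493.1) + 359.1 = 2475.9 kN. φR_n = 0.75 × 2475.9 = 1856.9 kN.
Governing: min(2014.0, 2778.3, 1856.9) = 1856.9 kN → block shear.

1856.9 kN (block shear governs)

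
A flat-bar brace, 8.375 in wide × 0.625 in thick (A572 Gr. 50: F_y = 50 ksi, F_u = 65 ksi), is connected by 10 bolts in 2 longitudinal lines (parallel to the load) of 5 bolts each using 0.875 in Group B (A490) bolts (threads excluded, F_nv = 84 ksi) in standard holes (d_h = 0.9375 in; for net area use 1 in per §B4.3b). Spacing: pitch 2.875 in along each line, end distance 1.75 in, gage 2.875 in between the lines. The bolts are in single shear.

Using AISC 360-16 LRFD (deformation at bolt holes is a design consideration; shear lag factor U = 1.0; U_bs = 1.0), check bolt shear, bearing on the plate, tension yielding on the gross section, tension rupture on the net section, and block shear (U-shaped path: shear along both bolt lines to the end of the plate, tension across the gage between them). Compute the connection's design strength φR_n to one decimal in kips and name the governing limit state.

Bolt shear: A_b = π(0.875)²/4 = 0.60132 in². φR_n = 0.75 × 84 × 0.60132 × 10 × 1 = 378.8 kips.
Bearing (0.625 in plate, F_u = 65 ksi): end bolts L_c = 1.75 − 0.9375/2 = 1.28125, R_n = min(1.2×1.28125×0.625×65, 2.4×0.875×0.625×65) = 62.461 kips/bolt; interior L_c = 2.875 − 0.9375 = 1.9375, R_n = 85.313 kips/bolt. φR_n = 0.75 × (2×62.461 + 8×85.313) = 605.6 kips.
Tension yield (gross): A_g = 8.375×0.625 = 5.2344 in². φR_n = 0.90 × 50 × 5.2344 = 235.5 kips.
Tension rupture (net): A_n = (8.375 − 2×1)×0.625 = 3.9844 in² (U = 1.0, A_e = A_n). φR_n = 0.75 × 65 × 3.9844 = 194.2 kips.
Block shear: shear path 2×[1.75+4×2.875] = 2×13.25 in, A_gv = 16.563, A_nv = 2×(13.25 − 4.5×1)×0.625 = 10.938 in²; tension across gage: (2.875 − 1×1)×0.625 = 1.1719 in². R_n = min(0.6×65×10.938, 0.6×50×16.563) + 1.0×65×1.1719 = min(426.58, 496.89) + 76.174 = 502.75 kips. φR_n = 0.75 × 502.75 = 377.1 kips.
Governing: min(378.8, 605.6, 235.5, 194.2, 377.1) = 194.2 kips → net-section rupture.

194.2 kips (net-section rupture governs)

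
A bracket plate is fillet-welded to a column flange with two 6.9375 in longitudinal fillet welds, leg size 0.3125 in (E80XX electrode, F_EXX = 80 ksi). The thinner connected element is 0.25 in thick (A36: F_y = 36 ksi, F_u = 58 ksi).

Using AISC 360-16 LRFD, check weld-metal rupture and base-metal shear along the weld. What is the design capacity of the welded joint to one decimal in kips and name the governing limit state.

74.9 kips (base-metal shear governs)

Weld metal: throat = 0.707×0.3125 = 0.22094 in, L = 2×6.9375 = 13.875 in. φR_n = 0.75 × 0.6 × 80 × 0.22094 × 13.875 = 110.4 kips.
Base metal shear (0.25 in plate): yield φR_n = 1.0×0.6×36×0.25×13.875 = 74.9 kips; rupture φR_n = 0.75×0.6×58×0.25×13.875 = 90.5 kips; take 74.9 kips (yield).
Governing: min(110.4, 74.9) = 74.9 kips → base-metal shear.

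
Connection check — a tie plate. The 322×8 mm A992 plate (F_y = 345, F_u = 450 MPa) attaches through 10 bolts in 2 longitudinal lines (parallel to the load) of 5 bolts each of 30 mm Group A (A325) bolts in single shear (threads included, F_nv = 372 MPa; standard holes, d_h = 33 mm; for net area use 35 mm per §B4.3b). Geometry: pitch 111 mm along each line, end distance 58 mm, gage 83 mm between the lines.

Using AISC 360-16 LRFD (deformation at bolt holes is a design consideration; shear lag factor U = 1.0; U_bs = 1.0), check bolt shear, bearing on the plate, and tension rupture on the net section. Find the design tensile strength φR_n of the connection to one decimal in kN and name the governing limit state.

680.4 kN (net-section rupture governs)

Bolt shear: A_b = π(30)²/4 = 706.86 mm². φR_n = 0.75 × 372 × 706.86 × 10 × 1 = 1972.1 kN.
Bearing (8 mm plate, F_u = 450 MPa): end bolts L_c = 58 − 33/2 = 41.5, R_n = min(1.2×41.5×8×450, 2.4×30×8×450) = 179.28 kN/bolt; interior L_c = 111 − 33 = 78, R_n = 259.2 kN/bolt. φR_n = 0.75 × (2×179.28 + 8×259.2) = 1824.1 kN.
Tension rupture (net): A_n = (322 − 2×35)×8 = 2016 mm² (U = 1.0, A_e = A_n). φR_n = 0.75 × 450 × 2016 = 680.4 kN.
Governing: min(1972.1, 1824.1, 680.4) = 680.4 kN → net-section rupture.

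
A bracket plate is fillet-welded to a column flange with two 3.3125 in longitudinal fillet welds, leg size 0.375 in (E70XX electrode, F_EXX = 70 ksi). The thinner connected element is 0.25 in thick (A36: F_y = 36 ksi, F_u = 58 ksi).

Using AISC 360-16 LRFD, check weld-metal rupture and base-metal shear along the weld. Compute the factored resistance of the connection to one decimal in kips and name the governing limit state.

35.8 kips (base-metal shear governs)

Weld metal: throat = 0.707×0.375 = 0.26513 in, L = 2×3.3125 = 6.625 in. φR_n = 0.75 × 0.6 × 70 × 0.26513 × 6.625 = 55.3 kips.
Base metal shear (0.25 in plate): yield φR_n = 1.0×0.6×36×0.25×6.625 = 35.8 kips; rupture φR_n = 0.75×0.6×58×0.25×6.625 = 43.2 kips; take 35.8 kips (yield).
Governing: min(55.3, 35.8) = 35.8 kips → base-metal shear.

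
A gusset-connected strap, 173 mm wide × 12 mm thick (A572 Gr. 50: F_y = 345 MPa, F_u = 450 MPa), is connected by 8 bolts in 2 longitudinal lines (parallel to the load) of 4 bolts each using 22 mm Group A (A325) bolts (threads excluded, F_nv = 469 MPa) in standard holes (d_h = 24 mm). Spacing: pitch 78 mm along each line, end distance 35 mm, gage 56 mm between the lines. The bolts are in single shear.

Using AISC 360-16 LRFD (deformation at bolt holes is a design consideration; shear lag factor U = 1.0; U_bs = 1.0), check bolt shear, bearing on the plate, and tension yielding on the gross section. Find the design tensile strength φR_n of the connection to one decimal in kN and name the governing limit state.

644.6 kN (gross-section yield governs)

Bolt shear: A_b = π(22)²/4 = 380.13 mm². φR_n = 0.75 × 469 × 380.13 × 8 × 1 = 1069.7 kN.
Bearing (12 mm plate, F_u = 450 MPa): end bolts L_c = 35 − 24/2 = 23, R_n = min(1.2×23×12×450, 2.4×22×12×450) = 149.04 kN/bolt; interior L_c = 78 − 24 = 54, R_n = 285.12 kN/bolt. φR_n = 0.75 × (2×149.04 + 6×285.12) = 1506.6 kN.
Tension yield (gross): A_g = 173×12 = 2076 mm². φR_n = 0.90 × 345 × 2076 = 644.6 kN.
Governing: min(1069.7, 1506.6, 644.6) = 644.6 kN → gross-section yield.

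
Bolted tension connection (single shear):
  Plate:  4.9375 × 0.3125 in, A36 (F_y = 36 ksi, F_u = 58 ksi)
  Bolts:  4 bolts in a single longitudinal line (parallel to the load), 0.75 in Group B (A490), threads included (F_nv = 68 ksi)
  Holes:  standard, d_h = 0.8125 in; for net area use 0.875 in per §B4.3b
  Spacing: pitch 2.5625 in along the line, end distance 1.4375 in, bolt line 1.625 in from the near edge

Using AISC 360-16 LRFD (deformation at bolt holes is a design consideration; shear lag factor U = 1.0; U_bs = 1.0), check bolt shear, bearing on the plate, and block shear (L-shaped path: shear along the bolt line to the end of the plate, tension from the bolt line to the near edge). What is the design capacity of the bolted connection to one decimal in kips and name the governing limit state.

62.3 kips (block shear governs)

Bolt shear: A_b = π(0.75)²/4 = 0.44179 in². φR_n = 0.75 × 68 × 0.44179 × 4 × 1 = 90.1 kips.
Bearing (0.3125 in plate, F_u = 58 ksi): end bolts L_c = 1.4375 − 0.8125/2 = 1.03125, R_n = min(1.2×1.03125×0.3125×58, 2.4×0.75×0.3125×58) = 22.43 kips/bolt; interior L_c = 2.5625 − 0.8125 = 1.75, R_n = 32.625 kips/bolt. φR_n = 0.75 × (1×22.43 + 3×32.625) = 90.2 kips.
Block shear: shear path 1×[1.4375+3×2.5625] = 1×9.125 in, A_gv = 2.8516, A_nv = 1×(9.125 − 3.5×0.875)×0.3125 = 1.8945 in²; tension to near edge: (1.625 − 0.5×0.875)×0.3125 = 0.37109 in². R_n = min(0.6×58×1.8945, 0.6×36×2.8516) + 1.0×58×0.37109 = min(65.929, 61.595) + 21.523 = 83.118 kips. φR_n = 0.75 × 83.118 = 62.3 kips.
Governing: min(90.1, 90.2, 62.3) = 62.3 kips → block shear.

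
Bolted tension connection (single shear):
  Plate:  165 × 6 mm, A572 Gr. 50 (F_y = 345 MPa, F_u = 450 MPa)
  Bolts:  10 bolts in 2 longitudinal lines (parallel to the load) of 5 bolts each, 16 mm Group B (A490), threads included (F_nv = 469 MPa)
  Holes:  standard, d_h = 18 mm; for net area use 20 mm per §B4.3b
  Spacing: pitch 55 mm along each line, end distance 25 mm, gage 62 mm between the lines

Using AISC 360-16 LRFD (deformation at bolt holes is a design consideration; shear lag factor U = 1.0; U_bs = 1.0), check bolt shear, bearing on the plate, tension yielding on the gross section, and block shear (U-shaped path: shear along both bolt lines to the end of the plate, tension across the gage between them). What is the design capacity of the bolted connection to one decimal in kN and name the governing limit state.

Bolt shear: A_b = π(16)²/4 = 201.06 mm². φR_n = 0.75 × 469 × 201.06 × 10 × 1 = 707.2 kN.
Bearing (6 mm plate, F_u = 450 MPa): end bolts L_c = 25 − 18/2 = 16, R_n = min(1.2×16×6×450, 2.4×16×6×450) = 51.84 kN/bolt; interior L_c = 55 − 18 = 37, R_n = 103.68 kN/bolt. φR_n = 0.75 × (2×51.84 + 8×103.68) = 699.8 kN.
Tension yield (gross): A_g = 165×6 = 990 mm². φR_n = 0.90 × 345 × 990 = 307.4 kN.
Block shear: shear path 2×[25+4×55] = 2×245 mm, A_gv = 2940, A_nv = 2×(245 − 4.5×20)×6 = 1860 mm²; tension across gage: (62 − 1×20)×6 = 252 mm². R_n = min(0.6×450×1860, 0.6×345×2940) + 1.0×450×252 = min(502.2, 608.58) + 113.4 = 615.6 kN. φR_n = 0.75 × 615.6 = 461.7 kN.
Governing: min(707.2, 699.8, 307.4, 461.7) = 307.4 kN → gross-section yield.

307.4 kN (gross-section yield governs)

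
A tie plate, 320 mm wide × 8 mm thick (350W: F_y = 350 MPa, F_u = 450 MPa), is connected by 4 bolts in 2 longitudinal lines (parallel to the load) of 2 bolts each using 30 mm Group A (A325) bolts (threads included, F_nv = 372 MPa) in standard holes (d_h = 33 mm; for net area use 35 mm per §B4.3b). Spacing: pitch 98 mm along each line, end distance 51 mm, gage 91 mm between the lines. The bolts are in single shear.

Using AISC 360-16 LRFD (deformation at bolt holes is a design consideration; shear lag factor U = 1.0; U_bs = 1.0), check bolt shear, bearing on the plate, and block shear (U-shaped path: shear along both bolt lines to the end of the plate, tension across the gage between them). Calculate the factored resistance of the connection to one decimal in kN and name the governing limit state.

463.9 kN (block shear governs)

Bolt shear: A_b = π(30)²/4 = 706.86 mm². φR_n = 0.75 × 372 × 706.86 × 4 × 1 = 788.9 kN.
Bearing (8 mm plate, F_u = 450 MPa): end bolts L_c = 51 − 33/2 = 34.5, R_n = min(1.2×34.5×8×450, 2.4×30×8×450) = 149.04 kN/bolt; interior L_c = 98 − 33 = 65, R_n = 259.2 kN/bolt. φR_n = 0.75 × (2×149.04 + 2×259.2) = 612.4 kN.
Block shear: shear path 2×[51+1×98] = 2×149 mm, A_gv = 2384, A_nv = 2×(149 − 1.5×35)×8 = 1544 mm²; tension across gage: (91 − 1×35)×8 = 448 mm². R_n = min(0.6×450×1544, 0.6×350×2384) + 1.0×450×448 = min(416.88, 500.64) + 201.6 = 618.48 kN. φR_n = 0.75 × 618.48 = 463.9 kN.
Governing: min(788.9, 612.4, 463.9) = 463.9 kN → block shear.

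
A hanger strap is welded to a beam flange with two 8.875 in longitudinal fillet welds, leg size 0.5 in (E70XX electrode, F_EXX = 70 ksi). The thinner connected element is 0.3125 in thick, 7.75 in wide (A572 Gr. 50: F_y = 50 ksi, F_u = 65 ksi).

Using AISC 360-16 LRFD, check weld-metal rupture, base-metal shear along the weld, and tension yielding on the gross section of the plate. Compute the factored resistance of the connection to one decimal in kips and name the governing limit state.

109.0 kips (gross-section yield governs)

Weld metal: throat = 0.707×0.5 = 0.3535 in, L = 2×8.875 = 17.75 in. φR_n = 0.75 × 0.6 × 70 × 0.3535 × 17.75 = 197.7 kips.
Base metal shear (0.3125 in plate): yield φR_n = 1.0×0.6×50×0.3125×17.75 = 166.4 kips; rupture φR_n = 0.75×0.6×65×0.3125×17.75 = 162.2 kips; take 162.2 kips (rupture).
Tension yield (gross): A_g = 7.75×0.3125 = 2.4219 in². φR_n = 0.90 × 50 × 2.4219 = 109.0 kips.
Governing: min(197.7, 162.2, 109.0) = 109.0 kips → gross-section yield.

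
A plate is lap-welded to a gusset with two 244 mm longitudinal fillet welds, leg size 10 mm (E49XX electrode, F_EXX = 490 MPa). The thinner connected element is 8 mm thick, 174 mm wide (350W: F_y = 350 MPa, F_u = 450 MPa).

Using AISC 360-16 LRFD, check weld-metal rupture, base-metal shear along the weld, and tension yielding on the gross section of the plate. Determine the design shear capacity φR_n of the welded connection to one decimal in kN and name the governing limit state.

438.5 kN (gross-section yield governs)

Weld metal: throat = 0.707×10 = 7.07 mm, L = 2×244 = 488 mm. φR_n = 0.75 × 0.6 × 490 × 7.07 × 488 = 760.8 kN.
Base metal shear (8 mm plate): yield φR_n = 1.0×0.6×350×8×488 = 819.8 kN; rupture φR_n = 0.75×0.6×450×8×488 = 790.6 kN; take 790.6 kN (rupture).
Tension yield (gross): A_g = 174×8 = 1392 mm². φR_n = 0.90 × 350 × 1392 = 438.5 kN.
Governing: min(760.8, 790.6, 438.5) = 438.5 kN → gross-section yield.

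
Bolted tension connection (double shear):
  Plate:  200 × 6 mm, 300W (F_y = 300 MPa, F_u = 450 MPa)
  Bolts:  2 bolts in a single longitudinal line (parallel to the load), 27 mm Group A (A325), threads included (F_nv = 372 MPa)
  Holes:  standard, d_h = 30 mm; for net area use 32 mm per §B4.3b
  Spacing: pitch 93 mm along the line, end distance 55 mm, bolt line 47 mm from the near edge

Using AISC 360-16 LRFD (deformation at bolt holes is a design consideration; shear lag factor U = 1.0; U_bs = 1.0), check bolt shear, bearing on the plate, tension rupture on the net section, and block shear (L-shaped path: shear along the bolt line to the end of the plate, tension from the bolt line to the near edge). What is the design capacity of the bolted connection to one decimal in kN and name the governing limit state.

Bolt shear: A_b = π(27)²/4 = 572.56 mm². φR_n = 0.75 × 372 × 572.56 × 2 × 2 = 639.0 kN.
Bearing (6 mm plate, F_u = 450 MPa): end bolts L_c = 55 − 30/2 = 40, R_n = min(1.2×40×6×450, 2.4×27×6×450) = 129.6 kN/bolt; interior L_c = 93 − 30 = 63, R_n = 174.96 kN/bolt. φR_n = 0.75 × (1×129.6 + 1×174.96) = 228.4 kN.
Tension rupture (net): A_n = (200 − 1×32)×6 = 1008 mm² (U = 1.0, A_e = A_n). φR_n = 0.75 × 450 × 1008 = 340.2 kN.
Block shear: shear path 1×[55+1×93] = 1×148 mm, A_gv = 888, A_nv = 1×(148 − 1.5×32)×6 = 600 mm²; tension to near edge: (47 − 0.5×32)×6 = 186 mm². R_n = min(0.6×450×600, 0.6×300×888) + 1.0×450×186 = min(162, 159.84) + 83.7 = 243.54 kN. φR_n = 0.75 × 243.54 = 182.7 kN.
Governing: min(639.0, 228.4, 340.2, 182.7) = 182.7 kN → block shear.

182.7 kN (block shear governs)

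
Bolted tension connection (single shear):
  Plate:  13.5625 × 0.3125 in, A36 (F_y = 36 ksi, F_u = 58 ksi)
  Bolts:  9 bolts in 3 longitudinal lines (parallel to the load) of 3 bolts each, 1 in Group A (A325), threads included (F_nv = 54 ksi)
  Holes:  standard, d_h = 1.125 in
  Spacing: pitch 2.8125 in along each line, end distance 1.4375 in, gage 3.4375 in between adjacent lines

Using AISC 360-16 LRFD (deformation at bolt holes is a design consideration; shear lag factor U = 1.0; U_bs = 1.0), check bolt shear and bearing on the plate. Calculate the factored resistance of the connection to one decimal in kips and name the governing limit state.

208.0 kips (bearing governs)

Bolt shear: A_b = π(1)²/4 = 0.7854 in². φR_n = 0.75 × 54 × 0.7854 × 9 × 1 = 286.3 kips.
Bearing (0.3125 in plate, F_u = 58 ksi): end bolts L_c = 1.4375 − 1.125/2 = 0.875, R_n = min(1.2×0.875×0.3125×58, 2.4×1×0.3125×58) = 19.031 kips/bolt; interior L_c = 2.8125 − 1.125 = 1.6875, R_n = 36.703 kips/bolt. φR_n = 0.75 × (3×19.031 + 6×36.703) = 208.0 kips.
Governing: min(286.3, 208.0) = 208.0 kips → bearing.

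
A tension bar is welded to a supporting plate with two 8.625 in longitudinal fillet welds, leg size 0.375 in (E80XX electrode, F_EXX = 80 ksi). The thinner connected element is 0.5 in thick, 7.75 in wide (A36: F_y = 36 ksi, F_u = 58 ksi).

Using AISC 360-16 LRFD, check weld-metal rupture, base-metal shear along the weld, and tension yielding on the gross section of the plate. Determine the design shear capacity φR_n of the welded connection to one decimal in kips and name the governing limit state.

125.6 kips (gross-section yield governs)

Weld metal: throat = 0.707×0.375 = 0.26513 in, L = 2×8.625 = 17.25 in. φR_n = 0.75 × 0.6 × 80 × 0.26513 × 17.25 = 164.6 kips.
Base metal shear (0.5 in plate): yield φR_n = 1.0×0.6×36×0.5×17.25 = 186.3 kips; rupture φR_n = 0.75×0.6×58×0.5×17.25 = 225.1 kips; take 186.3 kips (yield).
Tension yield (gross): A_g = 7.75×0.5 = 3.875 in². φR_n = 0.90 × 36 × 3.875 = 125.6 kips.
Governing: min(164.6, 186.3, 125.6) = 125.6 kips → gross-section yield.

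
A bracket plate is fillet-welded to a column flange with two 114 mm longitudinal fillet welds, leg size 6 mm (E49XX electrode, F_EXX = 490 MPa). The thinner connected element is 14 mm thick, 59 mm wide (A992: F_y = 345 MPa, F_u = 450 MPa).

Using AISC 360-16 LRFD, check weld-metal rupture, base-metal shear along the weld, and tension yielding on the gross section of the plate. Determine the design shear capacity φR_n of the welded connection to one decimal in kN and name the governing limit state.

213.3 kN (weld metal governs)

Weld metal: throat = 0.707×6 = 4.242 mm, L = 2×114 = 228 mm. φR_n = 0.75 × 0.6 × 490 × 4.242 × 228 = 213.3 kN.
Base metal shear (14 mm plate): yield φR_n = 1.0×0.6×345×14×228 = 660.7 kN; rupture φR_n = 0.75×0.6×450×14×228 = 646.4 kN; take 646.4 kN (rupture).
Tension yield (gross): A_g = 59×14 = 826 mm². φR_n = 0.90 × 345 × 826 = 256.5 kN.
Governing: min(213.3, 646.4, 256.5) = 213.3 kN → weld metal.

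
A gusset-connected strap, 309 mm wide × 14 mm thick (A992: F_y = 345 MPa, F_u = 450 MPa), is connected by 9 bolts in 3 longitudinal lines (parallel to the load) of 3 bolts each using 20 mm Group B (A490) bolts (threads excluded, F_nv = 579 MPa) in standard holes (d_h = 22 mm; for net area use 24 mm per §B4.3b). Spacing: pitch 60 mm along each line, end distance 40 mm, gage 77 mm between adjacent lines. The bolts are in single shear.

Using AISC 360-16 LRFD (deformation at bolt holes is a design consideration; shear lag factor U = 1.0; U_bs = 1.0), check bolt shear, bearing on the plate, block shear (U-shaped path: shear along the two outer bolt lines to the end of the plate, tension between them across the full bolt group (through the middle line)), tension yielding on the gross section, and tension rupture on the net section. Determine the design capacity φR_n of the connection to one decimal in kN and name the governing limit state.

Bolt shear: A_b = π(20)²/4 = 314.16 mm². φR_n = 0.75 × 579 × 314.16 × 9 × 1 = 1227.8 kN.
Bearing (14 mm plate, F_u = 450 MPa): end bolts L_c = 40 − 22/2 = 29, R_n = min(1.2×29×14×450, 2.4×20×14×450) = 219.24 kN/bolt; interior L_c = 60 − 22 = 38, R_n = 287.28 kN/bolt. φR_n = 0.75 × (3×219.24 + 6×287.28) = 1786.1 kN.
Block shear: shear path 2×[40+2×60] = 2×160 mm, A_gv = 4480, A_nv = 2×(160 − 2.5×24)×14 = 2800 mm²; tension across gage: (154 − 2×24)×14 = 1484 mm². R_n = min(0.6×450×2800, 0.6×345×4480) + 1.0×450×1484 = min(756, 927.36) + 667.8 = 1423.8 kN. φR_n = 0.75 × 1423.8 = 1067.9 kN.
Tension yield (gross): A_g = 309×14 = 4326 mm². φR_n = 0.90 × 345 × 4326 = 1343.2 kN.
Tension rupture (net): A_n = (309 − 3×24)×14 = 3318 mm² (U = 1.0, A_e = A_n). φR_n = 0.75 × 450 × 3318 = 1119.8 kN.
Governing: min(1227.8, 1786.1, 1067.9, 1343.2, 1119.8) = 1067.9 kN → block shear.

1067.9 kN (block shear governs)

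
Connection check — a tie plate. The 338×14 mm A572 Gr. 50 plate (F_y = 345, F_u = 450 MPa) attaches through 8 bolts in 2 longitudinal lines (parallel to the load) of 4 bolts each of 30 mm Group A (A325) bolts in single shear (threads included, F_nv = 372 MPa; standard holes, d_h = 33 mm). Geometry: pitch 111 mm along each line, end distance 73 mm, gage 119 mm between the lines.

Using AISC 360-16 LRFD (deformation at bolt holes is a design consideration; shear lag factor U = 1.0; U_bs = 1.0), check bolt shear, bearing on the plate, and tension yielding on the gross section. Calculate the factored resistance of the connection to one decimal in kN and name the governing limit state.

1469.3 kN (gross-section yield governs)

Bolt shear: A_b = π(30)²/4 = 706.86 mm². φR_n = 0.75 × 372 × 706.86 × 8 × 1 = 1577.7 kN.
Bearing (14 mm plate, F_u = 450 MPa): end bolts L_c = 73 − 33/2 = 56.5, R_n = min(1.2×56.5×14×450, 2.4×30×14×450) = 427.14 kN/bolt; interior L_c = 111 − 33 = 78, R_n = 453.6 kN/bolt. φR_n = 0.75 × (2×427.14 + 6×453.6) = 2681.9 kN.
Tension yield (gross): A_g = 338×14 = 4732 mm². φR_n = 0.90 × 345 × 4732 = 1469.3 kN.
Governing: min(1577.7, 2681.9, 1469.3) = 1469.3 kN → gross-section yield.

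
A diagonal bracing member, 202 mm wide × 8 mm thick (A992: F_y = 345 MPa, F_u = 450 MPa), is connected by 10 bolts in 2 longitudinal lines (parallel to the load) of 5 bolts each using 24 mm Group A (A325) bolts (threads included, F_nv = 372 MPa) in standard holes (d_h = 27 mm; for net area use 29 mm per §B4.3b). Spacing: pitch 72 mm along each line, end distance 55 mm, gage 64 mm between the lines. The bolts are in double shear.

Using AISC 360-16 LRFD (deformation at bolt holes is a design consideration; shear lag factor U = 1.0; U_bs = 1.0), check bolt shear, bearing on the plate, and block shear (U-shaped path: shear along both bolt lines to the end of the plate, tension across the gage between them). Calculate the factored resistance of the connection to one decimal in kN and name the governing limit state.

Bolt shear: A_b = π(24)²/4 = 452.39 mm². φR_n = 0.75 × 372 × 452.39 × 10 × 2 = 2524.3 kN.
Bearing (8 mm plate, F_u = 450 MPa): end bolts L_c = 55 − 27/2 = 41.5, R_n = min(1.2×41.5×8×450, 2.4×24×8×450) = 179.28 kN/bolt; interior L_c = 72 − 27 = 45, R_n = 194.4 kN/bolt. φR_n = 0.75 × (2×179.28 + 8×194.4) = 1435.3 kN.
Block shear: shear path 2×[55+4×72] = 2×343 mm, A_gv = 5488, A_nv = 2×(343 − 4.5×29)×8 = 3400 mm²; tension across gage: (64 − 1×29)×8 = 280 mm². R_n = min(0.6×450×3400, 0.6×345×5488) + 1.0×450×280 = min(918, 1136) + 126 = 1044 kN. φR_n = 0.75 × 1044 = 783.0 kN.
Governing: min(2524.3, 1435.3, 783.0) = 783.0 kN → block shear.

783.0 kN (block shear governs)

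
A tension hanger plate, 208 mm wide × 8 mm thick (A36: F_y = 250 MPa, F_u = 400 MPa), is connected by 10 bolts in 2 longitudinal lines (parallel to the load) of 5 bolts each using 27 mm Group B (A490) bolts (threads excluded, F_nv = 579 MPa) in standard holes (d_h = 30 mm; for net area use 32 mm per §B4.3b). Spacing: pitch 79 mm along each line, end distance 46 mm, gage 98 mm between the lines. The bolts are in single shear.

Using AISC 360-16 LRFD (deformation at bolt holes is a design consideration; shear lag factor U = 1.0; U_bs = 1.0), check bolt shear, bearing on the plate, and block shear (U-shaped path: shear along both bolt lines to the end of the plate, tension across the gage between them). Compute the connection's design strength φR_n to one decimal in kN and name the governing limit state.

Bolt shear: A_b = π(27)²/4 = 572.56 mm². φR_n = 0.75 × 579 × 572.56 × 10 × 1 = 2486.3 kN.
Bearing (8 mm plate, F_u = 400 MPa): end bolts L_c = 46 − 30/2 = 31, R_n = min(1.2×31×8×400, 2.4×27×8×400) = 119.04 kN/bolt; interior L_c = 79 − 30 = 49, R_n = 188.16 kN/bolt. φR_n = 0.75 × (2×119.04 + 8×188.16) = 1307.5 kN.
Block shear: shear path 2×[46+4×79] = 2×362 mm, A_gv = 5792, A_nv = 2×(362 − 4.5×32)×8 = 3488 mm²; tension across gage: (98 − 1×32)×8 = 528 mm². R_n = min(0.6×400×3488, 0.6×250×5792) + 1.0×400×528 = min(837.12, 868.8) + 211.2 = 1048.3 kN. φR_n = 0.75 × 1048.3 = 786.2 kN.
Governing: min(2486.3, 1307.5, 786.2) = 786.2 kN → block shear.

786.2 kN (block shear governs)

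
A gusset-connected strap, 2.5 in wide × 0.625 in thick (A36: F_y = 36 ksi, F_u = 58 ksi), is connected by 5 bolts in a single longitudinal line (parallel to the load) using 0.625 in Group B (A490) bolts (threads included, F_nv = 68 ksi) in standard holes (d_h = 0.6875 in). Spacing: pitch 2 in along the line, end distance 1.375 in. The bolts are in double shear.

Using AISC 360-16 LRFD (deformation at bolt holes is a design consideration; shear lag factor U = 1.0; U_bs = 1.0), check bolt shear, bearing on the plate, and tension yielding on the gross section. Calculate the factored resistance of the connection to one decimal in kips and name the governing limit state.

Bolt shear: A_b = π(0.625)²/4 = 0.3068 in². φR_n = 0.75 × 68 × 0.3068 × 5 × 2 = 156.5 kips.
Bearing (0.625 in plate, F_u = 58 ksi): end bolts L_c = 1.375 − 0.6875/2 = 1.03125, R_n = min(1.2×1.03125×0.625×58, 2.4×0.625×0.625×58) = 44.859 kips/bolt; interior L_c = 2 − 0.6875 = 1.3125, R_n = 54.375 kips/bolt. φR_n = 0.75 × (1×44.859 + 4×54.375) = 196.8 kips.
Tension yield (gross): A_g = 2.5×0.625 = 1.5625 in². φR_n = 0.90 × 36 × 1.5625 = 50.6 kips.
Governing: min(156.5, 196.8, 50.6) = 50.6 kips → gross-section yield.

50.6 kips (gross-section yield governs)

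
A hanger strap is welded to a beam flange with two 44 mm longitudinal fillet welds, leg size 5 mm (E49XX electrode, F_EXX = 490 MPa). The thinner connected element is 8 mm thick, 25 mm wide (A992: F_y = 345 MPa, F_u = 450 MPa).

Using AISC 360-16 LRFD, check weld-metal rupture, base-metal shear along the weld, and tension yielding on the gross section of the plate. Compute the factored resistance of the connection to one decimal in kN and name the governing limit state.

Weld metal: throat = 0.707×5 = 3.535 mm, L = 2×44 = 88 mm. φR_n = 0.75 × 0.6 × 490 × 3.535 × 88 = 68.6 kN.
Base metal shear (8 mm plate): yield φR_n = 1.0×0.6×345×8×88 = 145.7 kN; rupture φR_n = 0.75×0.6×450×8×88 = 142.6 kN; take 142.6 kN (rupture).
Tension yield (gross): A_g = 25×8 = 200 mm². φR_n = 0.90 × 345 × 200 = 62.1 kN.
Governing: min(68.6, 142.6, 62.1) = 62.1 kN → gross-section yield.

62.1 kN (gross-section yield governs)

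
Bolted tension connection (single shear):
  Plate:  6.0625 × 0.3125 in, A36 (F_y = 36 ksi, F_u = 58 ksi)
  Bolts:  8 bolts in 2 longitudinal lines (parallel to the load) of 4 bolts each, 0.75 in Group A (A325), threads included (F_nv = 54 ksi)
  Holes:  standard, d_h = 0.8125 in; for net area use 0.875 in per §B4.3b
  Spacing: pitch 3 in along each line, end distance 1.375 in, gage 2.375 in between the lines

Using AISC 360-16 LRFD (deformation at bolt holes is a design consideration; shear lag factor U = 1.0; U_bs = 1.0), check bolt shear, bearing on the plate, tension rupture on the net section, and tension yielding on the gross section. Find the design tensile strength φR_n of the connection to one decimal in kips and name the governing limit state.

Bolt shear: A_b = π(0.75)²/4 = 0.44179 in². φR_n = 0.75 × 54 × 0.44179 × 8 × 1 = 143.1 kips.
Bearing (0.3125 in plate, F_u = 58 ksi): end bolts L_c = 1.375 − 0.8125/2 = 0.96875, R_n = min(1.2×0.96875×0.3125×58, 2.4×0.75×0.3125×58) = 21.07 kips/bolt; interior L_c = 3 − 0.8125 = 2.1875, R_n = 32.625 kips/bolt. φR_n = 0.75 × (2×21.07 + 6×32.625) = 178.4 kips.
Tension rupture (net): A_n = (6.0625 − 2×0.875)×0.3125 = 1.3477 in² (U = 1.0, A_e = A_n). φR_n = 0.75 × 58 × 1.3477 = 58.6 kips.
Tension yield (gross): A_g = 6.0625×0.3125 = 1.8945 in². φR_n = 0.90 × 36 × 1.8945 = 61.4 kips.
Governing: min(143.1, 178.4, 58.6, 61.4) = 58.6 kips → net-section rupture.

58.6 kips (net-section rupture governs)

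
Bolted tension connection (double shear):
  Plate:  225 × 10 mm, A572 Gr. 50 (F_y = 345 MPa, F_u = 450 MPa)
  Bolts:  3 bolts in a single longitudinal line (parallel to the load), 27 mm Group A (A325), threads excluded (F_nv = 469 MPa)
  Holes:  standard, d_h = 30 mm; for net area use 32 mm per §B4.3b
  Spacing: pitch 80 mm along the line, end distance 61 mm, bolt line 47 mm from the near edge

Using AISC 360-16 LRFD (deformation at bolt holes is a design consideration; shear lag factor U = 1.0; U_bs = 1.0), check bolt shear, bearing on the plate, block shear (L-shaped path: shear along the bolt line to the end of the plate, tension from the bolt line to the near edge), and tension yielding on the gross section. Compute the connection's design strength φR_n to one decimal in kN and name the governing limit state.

Bolt shear: A_b = π(27)²/4 = 572.56 mm². φR_n = 0.75 × 469 × 572.56 × 3 × 2 = 1208.4 kN.
Bearing (10 mm plate, F_u = 450 MPa): end bolts L_c = 61 − 30/2 = 46, R_n = min(1.2×46×10×450, 2.4×27×10×450) = 248.4 kN/bolt; interior L_c = 80 − 30 = 50, R_n = 270 kN/bolt. φR_n = 0.75 × (1×248.4 + 2×270) = 591.3 kN.
Block shear: shear path 1×[61+2×80] = 1×221 mm, A_gv = 2210, A_nv = 1×(221 − 2.5×32)×10 = 1410 mm²; tension to near edge: (47 − 0.5×32)×10 = 310 mm². R_n = min(0.6×450×1410, 0.6×345×2210) + 1.0×450×310 = min(380.7, 457.47) + 139.5 = 520.2 kN. φR_n = 0.75 × 520.2 = 390.2 kN.
Tension yield (gross): A_g = 225×10 = 2250 mm². φR_n = 0.90 × 345 × 2250 = 698.6 kN.
Governing: min(1208.4, 591.3, 390.2, 698.6) = 390.2 kN → block shear.

390.2 kN (block shear governs)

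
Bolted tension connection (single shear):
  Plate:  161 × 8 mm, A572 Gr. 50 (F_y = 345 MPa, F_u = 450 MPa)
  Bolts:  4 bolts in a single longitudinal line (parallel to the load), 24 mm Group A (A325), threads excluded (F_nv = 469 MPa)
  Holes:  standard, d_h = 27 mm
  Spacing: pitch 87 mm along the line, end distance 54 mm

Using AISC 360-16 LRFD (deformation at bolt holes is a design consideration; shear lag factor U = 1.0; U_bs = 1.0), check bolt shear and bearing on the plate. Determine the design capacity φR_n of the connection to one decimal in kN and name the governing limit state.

Bolt shear: A_b = π(24)²/4 = 452.39 mm². φR_n = 0.75 × 469 × 452.39 × 4 × 1 = 636.5 kN.
Bearing (8 mm plate, F_u = 450 MPa): end bolts L_c = 54 − 27/2 = 40.5, R_n = min(1.2×40.5×8×450, 2.4×24×8×450) = 174.96 kN/bolt; interior L_c = 87 − 27 = 60, R_n = 207.36 kN/bolt. φR_n = 0.75 × (1×174.96 + 3×207.36) = 597.8 kN.
Governing: min(636.5, 597.8) = 597.8 kN → bearing.

597.8 kN (bearing governs)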